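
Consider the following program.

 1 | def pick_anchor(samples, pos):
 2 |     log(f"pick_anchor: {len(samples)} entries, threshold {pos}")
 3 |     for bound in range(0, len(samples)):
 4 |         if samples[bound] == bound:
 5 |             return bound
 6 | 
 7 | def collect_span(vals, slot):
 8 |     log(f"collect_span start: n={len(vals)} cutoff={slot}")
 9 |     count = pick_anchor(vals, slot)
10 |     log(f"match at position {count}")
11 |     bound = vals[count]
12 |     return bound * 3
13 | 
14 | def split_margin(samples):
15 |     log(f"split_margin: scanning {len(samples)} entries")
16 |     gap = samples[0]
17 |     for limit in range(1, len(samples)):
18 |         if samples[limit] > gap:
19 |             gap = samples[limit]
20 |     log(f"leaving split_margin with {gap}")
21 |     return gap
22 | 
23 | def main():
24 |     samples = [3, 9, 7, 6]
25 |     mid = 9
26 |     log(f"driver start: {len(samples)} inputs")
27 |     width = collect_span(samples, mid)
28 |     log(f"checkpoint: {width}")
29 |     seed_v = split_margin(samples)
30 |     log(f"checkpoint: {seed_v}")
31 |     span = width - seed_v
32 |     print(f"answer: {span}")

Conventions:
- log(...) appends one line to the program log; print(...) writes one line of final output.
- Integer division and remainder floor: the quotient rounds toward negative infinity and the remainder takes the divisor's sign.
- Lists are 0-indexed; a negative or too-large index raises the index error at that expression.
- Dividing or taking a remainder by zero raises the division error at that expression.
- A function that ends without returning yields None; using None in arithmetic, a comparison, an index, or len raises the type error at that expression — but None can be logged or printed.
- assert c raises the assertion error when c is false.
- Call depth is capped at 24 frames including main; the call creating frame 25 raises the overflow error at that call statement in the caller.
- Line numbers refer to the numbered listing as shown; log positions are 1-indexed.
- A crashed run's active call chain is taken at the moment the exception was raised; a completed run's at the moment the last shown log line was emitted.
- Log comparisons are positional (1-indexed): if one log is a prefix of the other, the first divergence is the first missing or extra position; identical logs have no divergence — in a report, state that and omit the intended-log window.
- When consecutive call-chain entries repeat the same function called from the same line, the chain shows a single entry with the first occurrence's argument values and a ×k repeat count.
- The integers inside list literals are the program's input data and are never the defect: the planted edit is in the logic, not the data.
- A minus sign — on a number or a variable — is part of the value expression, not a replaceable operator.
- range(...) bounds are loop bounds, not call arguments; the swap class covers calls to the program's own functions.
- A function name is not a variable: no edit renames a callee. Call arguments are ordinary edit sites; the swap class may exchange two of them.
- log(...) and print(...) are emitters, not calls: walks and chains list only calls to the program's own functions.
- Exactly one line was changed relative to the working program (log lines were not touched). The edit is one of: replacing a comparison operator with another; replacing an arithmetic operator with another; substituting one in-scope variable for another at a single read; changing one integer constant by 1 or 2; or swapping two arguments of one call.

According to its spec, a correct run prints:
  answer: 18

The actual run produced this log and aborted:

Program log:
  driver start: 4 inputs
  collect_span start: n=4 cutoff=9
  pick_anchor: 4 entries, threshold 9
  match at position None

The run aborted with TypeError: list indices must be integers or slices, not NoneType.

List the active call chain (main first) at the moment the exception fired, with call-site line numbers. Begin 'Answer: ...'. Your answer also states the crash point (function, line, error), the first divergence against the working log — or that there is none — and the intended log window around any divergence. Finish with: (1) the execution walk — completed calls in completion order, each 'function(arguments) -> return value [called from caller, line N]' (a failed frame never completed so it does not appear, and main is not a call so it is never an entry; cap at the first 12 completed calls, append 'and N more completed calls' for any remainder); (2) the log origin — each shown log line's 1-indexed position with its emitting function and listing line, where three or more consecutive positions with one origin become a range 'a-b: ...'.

Answer: main -> collect_span (called at line 27).
The tell: Everything matches until log position 4, which reads 'match at position None' in place of 'match at position 1'.
Crash: collect_span, line 11, TypeError.
First divergence: position 4 — the shown line 'match at position None' should read 'match at position 1'.
Intended log window:
  2: collect_span start: n=4 cutoff=9
  3: pick_anchor: 4 entries, threshold 9
  4: match at position 1
  5: checkpoint: 27
Execution walk:
  pick_anchor([3, 9, 7, 6], 9) -> None  [called from collect_span, line 9]
Origin of each log line:
  1 — main, line 26
  2 — collect_span, line 8
  3 — pick_anchor, line 2
  4 — collect_span, line 10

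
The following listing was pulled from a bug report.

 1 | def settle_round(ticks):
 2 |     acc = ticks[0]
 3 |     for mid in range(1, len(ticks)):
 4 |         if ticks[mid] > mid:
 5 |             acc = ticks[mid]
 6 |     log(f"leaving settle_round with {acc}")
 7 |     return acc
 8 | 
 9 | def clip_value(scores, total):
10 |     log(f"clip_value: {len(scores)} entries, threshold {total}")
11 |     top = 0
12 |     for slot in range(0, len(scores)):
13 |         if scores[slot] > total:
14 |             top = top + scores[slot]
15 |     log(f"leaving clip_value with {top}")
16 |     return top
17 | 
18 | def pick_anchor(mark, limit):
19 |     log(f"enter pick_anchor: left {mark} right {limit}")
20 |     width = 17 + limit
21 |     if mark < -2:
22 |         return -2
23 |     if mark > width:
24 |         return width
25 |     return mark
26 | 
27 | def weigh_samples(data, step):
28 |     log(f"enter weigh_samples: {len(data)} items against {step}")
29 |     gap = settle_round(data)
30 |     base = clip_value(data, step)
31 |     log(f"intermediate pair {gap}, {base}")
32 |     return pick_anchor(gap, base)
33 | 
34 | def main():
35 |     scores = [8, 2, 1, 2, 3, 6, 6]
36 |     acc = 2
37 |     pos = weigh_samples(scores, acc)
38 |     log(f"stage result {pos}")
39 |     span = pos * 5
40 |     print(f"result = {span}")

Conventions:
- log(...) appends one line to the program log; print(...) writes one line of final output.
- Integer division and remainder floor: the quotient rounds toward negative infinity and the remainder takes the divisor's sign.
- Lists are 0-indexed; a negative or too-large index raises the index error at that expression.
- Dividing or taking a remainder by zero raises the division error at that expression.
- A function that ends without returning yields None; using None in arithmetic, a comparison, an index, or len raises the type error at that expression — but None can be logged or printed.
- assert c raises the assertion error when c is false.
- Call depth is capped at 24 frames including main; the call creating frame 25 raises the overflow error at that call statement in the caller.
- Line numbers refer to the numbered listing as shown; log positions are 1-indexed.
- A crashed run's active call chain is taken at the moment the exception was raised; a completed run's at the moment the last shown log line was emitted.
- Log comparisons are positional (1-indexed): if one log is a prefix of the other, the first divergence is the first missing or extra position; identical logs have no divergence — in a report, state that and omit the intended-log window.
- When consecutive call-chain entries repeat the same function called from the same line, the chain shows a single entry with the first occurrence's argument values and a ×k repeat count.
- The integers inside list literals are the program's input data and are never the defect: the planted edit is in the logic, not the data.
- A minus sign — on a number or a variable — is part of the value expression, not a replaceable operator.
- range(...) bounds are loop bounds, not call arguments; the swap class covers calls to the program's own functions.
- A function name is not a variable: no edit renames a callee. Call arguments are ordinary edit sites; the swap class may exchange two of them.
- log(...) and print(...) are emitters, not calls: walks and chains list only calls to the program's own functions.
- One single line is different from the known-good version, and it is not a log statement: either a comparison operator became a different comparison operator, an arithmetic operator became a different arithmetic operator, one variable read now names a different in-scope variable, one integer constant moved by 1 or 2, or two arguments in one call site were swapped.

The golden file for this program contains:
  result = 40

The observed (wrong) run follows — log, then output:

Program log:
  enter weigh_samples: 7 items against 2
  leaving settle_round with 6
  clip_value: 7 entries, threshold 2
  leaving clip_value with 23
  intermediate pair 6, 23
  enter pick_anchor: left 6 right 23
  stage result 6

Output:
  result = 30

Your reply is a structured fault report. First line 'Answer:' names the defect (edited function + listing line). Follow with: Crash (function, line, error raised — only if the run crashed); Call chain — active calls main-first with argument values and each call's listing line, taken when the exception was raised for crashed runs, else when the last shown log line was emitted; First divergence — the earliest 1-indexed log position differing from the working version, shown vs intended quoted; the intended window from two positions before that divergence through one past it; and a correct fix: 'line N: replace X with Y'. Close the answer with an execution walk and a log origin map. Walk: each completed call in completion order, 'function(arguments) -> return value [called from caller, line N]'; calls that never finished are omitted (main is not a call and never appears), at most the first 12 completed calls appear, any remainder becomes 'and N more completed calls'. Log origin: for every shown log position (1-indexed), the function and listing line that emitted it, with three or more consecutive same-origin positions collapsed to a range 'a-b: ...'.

Answer: the defect is in settle_round at line 4.
Key fact: The earliest visible damage is log position 2 — 'leaving settle_round with 6' rather than the intended 'leaving settle_round with 8'.
Call chain: main.
First divergence: position 2 — the shown line 'leaving settle_round with 6' should read 'leaving settle_round with 8'.
Intended log window:
  1: enter weigh_samples: 7 items against 2
  2: leaving settle_round with 8
  3: clip_value: 7 entries, threshold 2
Execution walk:
  settle_round([8, 2, 1, 2, 3, 6, 6]) -> 6  [called from weigh_samples, line 29]
  clip_value([8, 2, 1, 2, 3, 6, 6], 2) -> 23  [called from weigh_samples, line 30]
  pick_anchor(6, 23) -> 6  [called from weigh_samples, line 32]
  weigh_samples([8, 2, 1, 2, 3, 6, 6], 2) -> 6  [called from main, line 37]
Origin of each log line:
  1: emitted by weigh_samples (line 28)
  2: emitted by settle_round (line 6)
  3: emitted by clip_value (line 10)
  4: emitted by clip_value (line 15)
  5: emitted by weigh_samples (line 31)
  6: emitted by pick_anchor (line 19)
  7: emitted by main (line 38)
A correct fix: line 4: replace `ticks[mid] > mid` with `ticks[mid] > acc`.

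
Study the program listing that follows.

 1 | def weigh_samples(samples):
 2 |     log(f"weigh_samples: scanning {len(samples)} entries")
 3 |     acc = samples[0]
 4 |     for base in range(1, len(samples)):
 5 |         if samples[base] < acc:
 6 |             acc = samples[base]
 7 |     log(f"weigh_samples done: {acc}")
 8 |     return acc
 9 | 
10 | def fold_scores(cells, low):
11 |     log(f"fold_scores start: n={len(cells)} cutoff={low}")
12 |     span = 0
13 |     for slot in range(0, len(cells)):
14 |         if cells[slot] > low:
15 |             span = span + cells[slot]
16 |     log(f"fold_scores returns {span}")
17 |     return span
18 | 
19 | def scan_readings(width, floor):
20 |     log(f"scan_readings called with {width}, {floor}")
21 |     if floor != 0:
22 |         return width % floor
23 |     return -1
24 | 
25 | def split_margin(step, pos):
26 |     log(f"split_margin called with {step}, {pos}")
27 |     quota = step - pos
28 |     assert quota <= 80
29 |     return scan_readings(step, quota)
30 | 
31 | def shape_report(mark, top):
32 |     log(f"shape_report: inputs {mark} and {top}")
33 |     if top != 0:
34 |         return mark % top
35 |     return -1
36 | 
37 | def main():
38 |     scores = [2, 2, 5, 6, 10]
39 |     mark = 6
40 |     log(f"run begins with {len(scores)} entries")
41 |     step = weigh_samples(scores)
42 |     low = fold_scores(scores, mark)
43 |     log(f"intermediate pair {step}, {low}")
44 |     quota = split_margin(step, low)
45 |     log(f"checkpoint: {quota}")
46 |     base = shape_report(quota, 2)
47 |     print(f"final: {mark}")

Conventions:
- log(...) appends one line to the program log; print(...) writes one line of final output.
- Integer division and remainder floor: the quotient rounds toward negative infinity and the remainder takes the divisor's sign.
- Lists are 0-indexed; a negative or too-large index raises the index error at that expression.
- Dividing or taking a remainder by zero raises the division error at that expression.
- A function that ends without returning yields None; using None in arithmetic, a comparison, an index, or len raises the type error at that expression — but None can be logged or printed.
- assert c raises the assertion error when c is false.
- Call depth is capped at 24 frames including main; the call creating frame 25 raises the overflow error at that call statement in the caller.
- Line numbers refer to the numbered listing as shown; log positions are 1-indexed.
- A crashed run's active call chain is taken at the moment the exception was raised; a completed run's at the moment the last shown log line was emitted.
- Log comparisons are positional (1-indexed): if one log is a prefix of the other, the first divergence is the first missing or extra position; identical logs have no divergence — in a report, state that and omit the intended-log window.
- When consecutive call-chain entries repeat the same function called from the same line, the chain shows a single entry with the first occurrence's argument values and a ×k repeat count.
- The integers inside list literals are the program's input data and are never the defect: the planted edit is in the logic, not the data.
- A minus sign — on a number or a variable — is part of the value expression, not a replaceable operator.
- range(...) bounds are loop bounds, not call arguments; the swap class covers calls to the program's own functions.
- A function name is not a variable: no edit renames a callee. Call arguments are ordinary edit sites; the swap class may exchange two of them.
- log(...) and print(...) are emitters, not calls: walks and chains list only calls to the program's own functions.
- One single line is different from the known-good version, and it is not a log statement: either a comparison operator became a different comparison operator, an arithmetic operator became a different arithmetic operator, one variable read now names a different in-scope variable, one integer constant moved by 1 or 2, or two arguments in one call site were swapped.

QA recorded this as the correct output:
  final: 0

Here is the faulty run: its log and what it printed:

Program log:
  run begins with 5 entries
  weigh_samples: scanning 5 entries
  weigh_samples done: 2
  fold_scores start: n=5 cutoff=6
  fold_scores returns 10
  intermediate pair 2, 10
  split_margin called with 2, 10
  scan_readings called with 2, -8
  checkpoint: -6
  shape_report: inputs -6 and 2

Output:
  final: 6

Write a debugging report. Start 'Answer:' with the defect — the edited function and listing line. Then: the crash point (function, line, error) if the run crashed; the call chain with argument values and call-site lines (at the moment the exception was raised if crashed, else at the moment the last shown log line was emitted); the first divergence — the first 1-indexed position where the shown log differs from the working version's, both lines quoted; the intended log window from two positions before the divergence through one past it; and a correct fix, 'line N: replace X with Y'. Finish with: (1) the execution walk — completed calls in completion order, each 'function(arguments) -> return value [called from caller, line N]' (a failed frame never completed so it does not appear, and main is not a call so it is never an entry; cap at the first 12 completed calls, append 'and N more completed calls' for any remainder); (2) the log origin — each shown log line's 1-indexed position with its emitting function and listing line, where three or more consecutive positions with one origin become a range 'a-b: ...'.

Answer: the defect is in main at line 47.
The tell: No log line changed; the fault shows up purely in the output.
Call chain: main -> shape_report(-6, 2) (called at line 46).
First divergence: there is none — every log position agrees.
Execution walk:
  weigh_samples([2, 2, 5, 6, 10]) -> 2  [called from main, line 41]
  fold_scores([2, 2, 5, 6, 10], 6) -> 10  [called from main, line 42]
  scan_readings(2, -8) -> -6  [called from split_margin, line 29]
  split_margin(2, 10) -> -6  [called from main, line 44]
  shape_report(-6, 2) -> 0  [called from main, line 46]
Log line origins:
  1 — main, line 40
  2 — weigh_samples, line 2
  3 — weigh_samples, line 7
  4 — fold_scores, line 11
  5 — fold_scores, line 16
  6 — main, line 43
  7 — split_margin, line 26
  8 — scan_readings, line 20
  9 — main, line 45
  10 — shape_report, line 32
A correct fix: line 47: replace `mark` with `base`.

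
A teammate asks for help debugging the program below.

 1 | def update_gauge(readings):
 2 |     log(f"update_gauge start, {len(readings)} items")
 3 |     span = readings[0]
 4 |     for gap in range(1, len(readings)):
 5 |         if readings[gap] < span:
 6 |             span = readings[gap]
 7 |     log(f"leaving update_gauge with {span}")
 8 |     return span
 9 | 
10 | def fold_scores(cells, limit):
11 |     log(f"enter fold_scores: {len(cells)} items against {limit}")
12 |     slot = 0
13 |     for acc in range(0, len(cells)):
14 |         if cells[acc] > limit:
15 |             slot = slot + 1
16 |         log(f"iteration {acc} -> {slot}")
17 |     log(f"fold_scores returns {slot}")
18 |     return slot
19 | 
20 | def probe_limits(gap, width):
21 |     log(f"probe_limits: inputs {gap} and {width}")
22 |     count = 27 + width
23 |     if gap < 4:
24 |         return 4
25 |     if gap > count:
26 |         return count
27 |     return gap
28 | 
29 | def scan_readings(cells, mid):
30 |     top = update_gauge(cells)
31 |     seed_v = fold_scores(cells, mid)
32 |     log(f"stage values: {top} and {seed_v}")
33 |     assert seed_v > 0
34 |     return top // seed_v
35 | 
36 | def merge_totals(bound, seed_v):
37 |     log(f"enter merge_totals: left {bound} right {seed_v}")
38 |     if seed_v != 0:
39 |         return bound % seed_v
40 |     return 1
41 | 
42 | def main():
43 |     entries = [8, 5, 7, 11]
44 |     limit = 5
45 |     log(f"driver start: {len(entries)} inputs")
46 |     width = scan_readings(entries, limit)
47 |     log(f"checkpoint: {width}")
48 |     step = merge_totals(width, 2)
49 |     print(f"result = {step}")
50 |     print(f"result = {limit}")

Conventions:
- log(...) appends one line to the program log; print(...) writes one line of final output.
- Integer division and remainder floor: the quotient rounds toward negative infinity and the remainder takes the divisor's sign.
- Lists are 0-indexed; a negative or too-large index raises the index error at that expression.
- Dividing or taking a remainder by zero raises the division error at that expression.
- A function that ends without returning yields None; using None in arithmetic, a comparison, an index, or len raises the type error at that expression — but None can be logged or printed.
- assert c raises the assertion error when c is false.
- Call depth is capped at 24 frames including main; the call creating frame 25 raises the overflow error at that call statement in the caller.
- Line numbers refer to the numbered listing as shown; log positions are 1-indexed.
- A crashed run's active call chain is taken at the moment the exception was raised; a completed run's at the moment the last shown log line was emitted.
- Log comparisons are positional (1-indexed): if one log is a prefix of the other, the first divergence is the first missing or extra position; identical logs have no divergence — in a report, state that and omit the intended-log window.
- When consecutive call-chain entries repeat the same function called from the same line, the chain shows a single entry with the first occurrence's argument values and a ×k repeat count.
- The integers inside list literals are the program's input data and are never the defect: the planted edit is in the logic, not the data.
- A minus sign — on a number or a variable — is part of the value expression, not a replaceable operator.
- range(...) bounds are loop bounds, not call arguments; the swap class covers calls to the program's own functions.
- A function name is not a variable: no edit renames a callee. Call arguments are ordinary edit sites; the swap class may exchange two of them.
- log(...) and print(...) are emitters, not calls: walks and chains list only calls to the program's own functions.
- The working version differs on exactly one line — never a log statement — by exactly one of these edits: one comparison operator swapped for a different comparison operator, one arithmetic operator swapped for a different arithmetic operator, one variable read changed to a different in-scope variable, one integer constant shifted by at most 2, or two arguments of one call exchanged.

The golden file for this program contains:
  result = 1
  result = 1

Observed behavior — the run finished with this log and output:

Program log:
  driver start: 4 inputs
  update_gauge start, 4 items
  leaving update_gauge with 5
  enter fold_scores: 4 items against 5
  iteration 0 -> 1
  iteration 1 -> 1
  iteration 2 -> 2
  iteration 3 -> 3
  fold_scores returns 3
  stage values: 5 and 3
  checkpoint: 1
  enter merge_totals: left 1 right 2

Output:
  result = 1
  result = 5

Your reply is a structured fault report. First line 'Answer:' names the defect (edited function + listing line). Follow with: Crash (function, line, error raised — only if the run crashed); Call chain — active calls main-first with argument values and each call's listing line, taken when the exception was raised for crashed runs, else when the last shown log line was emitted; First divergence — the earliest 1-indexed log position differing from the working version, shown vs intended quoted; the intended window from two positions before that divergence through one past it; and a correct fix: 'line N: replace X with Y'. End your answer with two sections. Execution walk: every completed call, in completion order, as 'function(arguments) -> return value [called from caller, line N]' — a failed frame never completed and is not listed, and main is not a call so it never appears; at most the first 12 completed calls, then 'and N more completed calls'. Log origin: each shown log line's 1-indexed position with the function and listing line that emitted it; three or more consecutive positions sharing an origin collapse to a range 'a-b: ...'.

Answer: the defect is in main at line 50.
The tell: The logs agree in full; only the final output differs.
Call chain: main -> merge_totals(1, 2) (called at line 48).
First divergence: there is none — every log position agrees.
Execution walk:
  update_gauge([8, 5, 7, 11]) -> 5  [called from scan_readings, line 30]
  fold_scores([8, 5, 7, 11], 5) -> 3  [called from scan_readings, line 31]
  scan_readings([8, 5, 7, 11], 5) -> 1  [called from main, line 46]
  merge_totals(1, 2) -> 1  [called from main, line 48]
Log line origins:
  1: emitted by main (line 45)
  2: emitted by update_gauge (line 2)
  3: emitted by update_gauge (line 7)
  4: emitted by fold_scores (line 11)
  5-8: emitted by fold_scores (line 16)
  9: emitted by fold_scores (line 17)
  10: emitted by scan_readings (line 32)
  11: emitted by main (line 47)
  12: emitted by merge_totals (line 37)
A correct fix: line 50: replace `limit` with `width`.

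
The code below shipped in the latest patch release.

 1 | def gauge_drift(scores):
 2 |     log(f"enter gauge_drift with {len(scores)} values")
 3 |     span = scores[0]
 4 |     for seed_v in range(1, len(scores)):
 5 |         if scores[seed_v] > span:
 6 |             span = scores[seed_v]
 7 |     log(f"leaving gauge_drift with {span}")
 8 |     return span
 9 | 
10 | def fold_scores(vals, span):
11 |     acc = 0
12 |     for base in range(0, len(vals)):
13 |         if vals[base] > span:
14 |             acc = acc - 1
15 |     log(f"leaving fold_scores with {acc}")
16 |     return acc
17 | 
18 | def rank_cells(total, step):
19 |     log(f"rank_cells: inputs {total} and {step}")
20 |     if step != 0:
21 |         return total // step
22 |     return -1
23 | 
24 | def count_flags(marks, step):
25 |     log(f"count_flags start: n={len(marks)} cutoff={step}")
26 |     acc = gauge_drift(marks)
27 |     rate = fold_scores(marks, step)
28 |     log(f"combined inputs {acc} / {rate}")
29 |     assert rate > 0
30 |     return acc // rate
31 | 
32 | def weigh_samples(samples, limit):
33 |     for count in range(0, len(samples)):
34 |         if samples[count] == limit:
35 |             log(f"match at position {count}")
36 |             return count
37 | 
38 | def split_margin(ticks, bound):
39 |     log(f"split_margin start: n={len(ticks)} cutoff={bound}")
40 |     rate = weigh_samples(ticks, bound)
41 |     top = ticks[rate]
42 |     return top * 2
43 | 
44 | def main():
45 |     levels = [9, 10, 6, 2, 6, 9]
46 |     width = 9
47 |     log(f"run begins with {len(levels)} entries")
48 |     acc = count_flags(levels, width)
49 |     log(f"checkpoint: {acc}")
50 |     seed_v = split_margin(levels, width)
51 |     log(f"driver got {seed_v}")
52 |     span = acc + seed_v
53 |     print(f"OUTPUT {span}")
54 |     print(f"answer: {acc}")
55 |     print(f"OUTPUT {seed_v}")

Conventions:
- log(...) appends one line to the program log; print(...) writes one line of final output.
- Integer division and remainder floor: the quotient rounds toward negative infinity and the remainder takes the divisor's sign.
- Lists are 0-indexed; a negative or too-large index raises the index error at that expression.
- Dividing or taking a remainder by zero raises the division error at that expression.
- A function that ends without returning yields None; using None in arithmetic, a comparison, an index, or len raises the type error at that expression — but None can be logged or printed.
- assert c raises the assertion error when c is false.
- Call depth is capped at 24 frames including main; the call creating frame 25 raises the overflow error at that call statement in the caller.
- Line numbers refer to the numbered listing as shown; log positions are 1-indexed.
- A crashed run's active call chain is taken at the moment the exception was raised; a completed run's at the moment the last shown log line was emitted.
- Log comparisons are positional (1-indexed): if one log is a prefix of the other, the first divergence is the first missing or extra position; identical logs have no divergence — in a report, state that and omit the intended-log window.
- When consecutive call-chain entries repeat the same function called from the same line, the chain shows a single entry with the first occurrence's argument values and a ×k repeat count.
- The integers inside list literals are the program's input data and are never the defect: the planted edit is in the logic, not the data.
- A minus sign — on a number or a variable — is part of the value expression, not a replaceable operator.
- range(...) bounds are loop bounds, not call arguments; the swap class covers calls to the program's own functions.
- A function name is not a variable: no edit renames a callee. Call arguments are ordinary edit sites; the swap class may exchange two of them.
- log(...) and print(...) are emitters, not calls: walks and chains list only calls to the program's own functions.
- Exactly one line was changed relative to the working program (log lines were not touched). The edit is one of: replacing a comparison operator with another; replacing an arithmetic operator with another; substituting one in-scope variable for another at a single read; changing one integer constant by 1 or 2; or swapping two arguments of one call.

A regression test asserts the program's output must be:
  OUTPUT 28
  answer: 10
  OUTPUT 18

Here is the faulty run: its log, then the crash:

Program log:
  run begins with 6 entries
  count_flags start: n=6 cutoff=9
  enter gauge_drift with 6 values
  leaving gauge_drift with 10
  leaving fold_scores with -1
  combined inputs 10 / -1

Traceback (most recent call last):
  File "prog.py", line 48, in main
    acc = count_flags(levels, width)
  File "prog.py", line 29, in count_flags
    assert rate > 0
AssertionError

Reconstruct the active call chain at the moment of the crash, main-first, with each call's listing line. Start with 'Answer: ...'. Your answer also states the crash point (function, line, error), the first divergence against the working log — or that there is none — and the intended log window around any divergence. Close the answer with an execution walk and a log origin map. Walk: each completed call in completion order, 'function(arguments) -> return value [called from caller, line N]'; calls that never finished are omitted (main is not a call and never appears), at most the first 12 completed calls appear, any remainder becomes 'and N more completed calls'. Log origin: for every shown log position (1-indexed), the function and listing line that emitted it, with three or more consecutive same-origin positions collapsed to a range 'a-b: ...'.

Answer: main -> count_flags (called at line 48).
Key observation: The earliest visible damage is log position 5 — 'leaving fold_scores with -1' rather than the intended 'leaving fold_scores with 1'.
Crash: count_flags, line 29, AssertionError.
First divergence: position 5 — the shown line 'leaving fold_scores with -1' should read 'leaving fold_scores with 1'.
Intended log window:
  3: enter gauge_drift with 6 values
  4: leaving gauge_drift with 10
  5: leaving fold_scores with 1
  6: combined inputs 10 / 1
Execution walk:
  gauge_drift([9, 10, 6, 2, 6, 9]) -> 10  [called from count_flags, line 26]
  fold_scores([9, 10, 6, 2, 6, 9], 9) -> -1  [called from count_flags, line 27]
Log origins:
  1: from main, line 47
  2: from count_flags, line 25
  3: from gauge_drift, line 2
  4: from gauge_drift, line 7
  5: from fold_scores, line 15
  6: from count_flags, line 28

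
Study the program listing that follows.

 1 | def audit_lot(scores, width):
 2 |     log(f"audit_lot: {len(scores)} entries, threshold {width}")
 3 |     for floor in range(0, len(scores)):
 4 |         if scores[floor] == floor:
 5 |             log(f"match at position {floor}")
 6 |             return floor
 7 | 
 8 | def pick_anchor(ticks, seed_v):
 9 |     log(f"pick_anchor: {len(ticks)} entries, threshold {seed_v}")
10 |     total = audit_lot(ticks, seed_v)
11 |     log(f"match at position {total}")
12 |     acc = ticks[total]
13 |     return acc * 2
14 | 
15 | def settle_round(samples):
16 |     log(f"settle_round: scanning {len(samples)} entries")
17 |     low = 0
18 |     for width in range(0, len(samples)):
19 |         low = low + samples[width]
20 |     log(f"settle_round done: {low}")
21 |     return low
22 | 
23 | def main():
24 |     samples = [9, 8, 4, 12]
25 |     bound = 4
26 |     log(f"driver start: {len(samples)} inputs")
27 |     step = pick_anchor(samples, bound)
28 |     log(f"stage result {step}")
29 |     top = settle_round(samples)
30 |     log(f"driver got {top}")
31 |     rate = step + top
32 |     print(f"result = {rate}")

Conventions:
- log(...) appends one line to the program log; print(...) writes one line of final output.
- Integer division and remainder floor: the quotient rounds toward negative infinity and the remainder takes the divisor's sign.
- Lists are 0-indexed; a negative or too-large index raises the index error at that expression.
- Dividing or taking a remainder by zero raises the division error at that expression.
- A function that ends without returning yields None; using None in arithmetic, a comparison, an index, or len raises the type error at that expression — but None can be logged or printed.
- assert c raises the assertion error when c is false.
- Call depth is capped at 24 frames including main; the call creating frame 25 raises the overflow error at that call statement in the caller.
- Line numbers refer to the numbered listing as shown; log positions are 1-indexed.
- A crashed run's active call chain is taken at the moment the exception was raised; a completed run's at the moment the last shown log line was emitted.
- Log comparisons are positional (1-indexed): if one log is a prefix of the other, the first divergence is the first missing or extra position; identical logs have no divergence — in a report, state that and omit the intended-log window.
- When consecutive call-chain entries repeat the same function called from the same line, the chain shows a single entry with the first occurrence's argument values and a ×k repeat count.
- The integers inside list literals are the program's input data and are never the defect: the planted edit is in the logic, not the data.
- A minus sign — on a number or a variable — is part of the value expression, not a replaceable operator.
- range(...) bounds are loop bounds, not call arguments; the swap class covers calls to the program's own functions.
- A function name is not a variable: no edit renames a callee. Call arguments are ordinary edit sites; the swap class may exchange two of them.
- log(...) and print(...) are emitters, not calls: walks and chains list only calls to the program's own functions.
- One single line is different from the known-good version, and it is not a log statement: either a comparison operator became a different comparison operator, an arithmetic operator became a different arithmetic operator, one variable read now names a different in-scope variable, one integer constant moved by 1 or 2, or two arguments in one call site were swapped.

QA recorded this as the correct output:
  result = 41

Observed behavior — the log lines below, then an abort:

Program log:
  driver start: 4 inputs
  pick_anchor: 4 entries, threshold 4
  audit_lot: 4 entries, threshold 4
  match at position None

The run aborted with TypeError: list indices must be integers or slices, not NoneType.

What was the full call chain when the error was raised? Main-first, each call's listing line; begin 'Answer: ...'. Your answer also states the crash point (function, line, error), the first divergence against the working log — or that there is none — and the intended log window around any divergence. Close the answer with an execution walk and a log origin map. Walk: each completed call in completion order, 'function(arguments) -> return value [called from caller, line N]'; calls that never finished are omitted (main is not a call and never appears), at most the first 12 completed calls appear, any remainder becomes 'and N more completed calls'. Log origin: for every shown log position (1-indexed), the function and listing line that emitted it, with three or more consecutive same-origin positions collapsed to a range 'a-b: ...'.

Answer: main -> pick_anchor (called at line 27).
Key observation: Position 4 is the first bad log line: 'match at position None' should read 'match at position 2'.
Crash: pick_anchor, line 12, TypeError.
First divergence: position 4; shown 'match at position None' vs intended 'match at position 2'.
Intended log window:
  2: pick_anchor: 4 entries, threshold 4
  3: audit_lot: 4 entries, threshold 4
  4: match at position 2
  5: match at position 2
Execution walk:
  audit_lot([9, 8, 4, 12], 4) -> None  [called from pick_anchor, line 10]
Log origins:
  1: emitted by main (line 26)
  2: emitted by pick_anchor (line 9)
  3: emitted by audit_lot (line 2)
  4: emitted by pick_anchor (line 11)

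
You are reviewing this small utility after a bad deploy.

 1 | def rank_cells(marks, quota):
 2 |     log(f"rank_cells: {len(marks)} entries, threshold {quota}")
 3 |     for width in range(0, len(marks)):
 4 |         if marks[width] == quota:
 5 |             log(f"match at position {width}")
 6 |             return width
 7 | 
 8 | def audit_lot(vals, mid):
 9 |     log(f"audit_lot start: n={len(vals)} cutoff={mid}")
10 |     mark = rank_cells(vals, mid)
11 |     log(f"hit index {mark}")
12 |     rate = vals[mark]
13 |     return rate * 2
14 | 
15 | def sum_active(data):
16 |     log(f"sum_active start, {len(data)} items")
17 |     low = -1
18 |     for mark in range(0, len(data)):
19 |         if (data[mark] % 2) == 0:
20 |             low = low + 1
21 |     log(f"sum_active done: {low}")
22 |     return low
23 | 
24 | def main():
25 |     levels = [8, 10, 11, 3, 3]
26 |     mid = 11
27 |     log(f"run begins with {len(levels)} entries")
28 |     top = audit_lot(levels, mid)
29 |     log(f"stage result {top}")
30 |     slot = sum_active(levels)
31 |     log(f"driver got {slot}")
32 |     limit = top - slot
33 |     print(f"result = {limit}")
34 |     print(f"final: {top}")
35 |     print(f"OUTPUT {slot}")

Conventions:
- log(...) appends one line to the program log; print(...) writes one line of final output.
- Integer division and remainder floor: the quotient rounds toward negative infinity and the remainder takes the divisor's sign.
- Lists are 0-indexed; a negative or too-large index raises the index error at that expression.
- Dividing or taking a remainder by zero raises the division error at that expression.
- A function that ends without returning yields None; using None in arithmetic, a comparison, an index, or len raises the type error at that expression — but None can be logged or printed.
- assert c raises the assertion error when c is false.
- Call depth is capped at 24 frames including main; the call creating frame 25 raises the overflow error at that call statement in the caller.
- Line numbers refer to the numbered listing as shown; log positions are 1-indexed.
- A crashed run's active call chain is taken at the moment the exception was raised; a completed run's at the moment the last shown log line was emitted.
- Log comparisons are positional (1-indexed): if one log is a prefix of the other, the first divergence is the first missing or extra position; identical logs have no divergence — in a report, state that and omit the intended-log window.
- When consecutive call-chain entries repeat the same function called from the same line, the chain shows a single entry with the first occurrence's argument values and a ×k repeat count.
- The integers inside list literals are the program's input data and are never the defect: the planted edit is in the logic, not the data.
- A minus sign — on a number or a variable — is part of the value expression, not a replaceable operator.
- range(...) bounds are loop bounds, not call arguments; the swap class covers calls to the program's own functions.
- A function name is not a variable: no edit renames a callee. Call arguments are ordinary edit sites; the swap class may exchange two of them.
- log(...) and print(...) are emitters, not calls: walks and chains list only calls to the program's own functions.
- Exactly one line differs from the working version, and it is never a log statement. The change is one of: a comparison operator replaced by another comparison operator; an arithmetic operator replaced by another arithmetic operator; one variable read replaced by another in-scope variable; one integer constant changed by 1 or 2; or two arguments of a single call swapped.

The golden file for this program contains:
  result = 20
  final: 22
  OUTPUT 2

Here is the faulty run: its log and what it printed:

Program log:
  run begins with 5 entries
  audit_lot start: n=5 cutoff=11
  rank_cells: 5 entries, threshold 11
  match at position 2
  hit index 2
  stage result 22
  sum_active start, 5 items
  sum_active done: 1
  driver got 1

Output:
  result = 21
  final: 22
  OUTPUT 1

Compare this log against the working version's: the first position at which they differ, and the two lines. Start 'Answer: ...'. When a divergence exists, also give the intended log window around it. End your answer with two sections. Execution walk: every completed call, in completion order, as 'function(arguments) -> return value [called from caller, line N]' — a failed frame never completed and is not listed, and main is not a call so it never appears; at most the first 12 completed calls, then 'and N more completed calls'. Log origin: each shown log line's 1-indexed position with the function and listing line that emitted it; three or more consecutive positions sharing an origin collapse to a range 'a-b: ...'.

Answer: position 8 — shown 'sum_active done: 1', intended 'sum_active done: 2'.
Intended log window:
  6: stage result 22
  7: sum_active start, 5 items
  8: sum_active done: 2
  9: driver got 2
Execution walk:
  rank_cells([8, 10, 11, 3, 3], 11) -> 2  [called from audit_lot, line 10]
  audit_lot([8, 10, 11, 3, 3], 11) -> 22  [called from main, line 28]
  sum_active([8, 10, 11, 3, 3]) -> 1  [called from main, line 30]
Log origins:
  1: logged in main at line 27
  2: logged in audit_lot at line 9
  3: logged in rank_cells at line 2
  4: logged in rank_cells at line 5
  5: logged in audit_lot at line 11
  6: logged in main at line 29
  7: logged in sum_active at line 16
  8: logged in sum_active at line 21
  9: logged in main at line 31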